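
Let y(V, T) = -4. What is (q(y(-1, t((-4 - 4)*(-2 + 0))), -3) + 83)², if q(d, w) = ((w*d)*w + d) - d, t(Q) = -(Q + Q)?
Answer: 2209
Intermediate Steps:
t(Q) = -2*Q
q(d, w) = d*w² (q(d, w) = ((d*w)*w + d) - d = (d*w² + d) - d = (d + d*w²) - d = d*w²)
(q(y(-1, t((-4 - 4)*(-2 + 0))), -3) + 83)² = (-4*(-3)² + 83)² = (-4*9 + 83)² = (-36 + 83)² = 47² = 2209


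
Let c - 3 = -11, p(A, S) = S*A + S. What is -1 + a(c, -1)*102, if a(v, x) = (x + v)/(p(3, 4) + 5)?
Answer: -313/7 ≈ -44.714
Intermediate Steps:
p(A, S) = S + A*S (p(A, S) = A*S + S = S + A*S)
c = -8 (c = 3 - 11 = -8)
a(v, x) = v/21 + x/21 (a(v, x) = (x + v)/(4*(1 + 3) + 5) = (v + x)/(4*4 + 5) = (v + x)/(16 + 5) = (v + x)/21 = (v + x)*(1/21) = v/21 + x/21)
-1 + a(c, -1)*102 = -1 + ((1/21)*(-8) + (1/21)*(-1))*102 = -1 + (-8/21 - 1/21)*102 = -1 - 3/7*102 = -1 - 306/7 = -313/7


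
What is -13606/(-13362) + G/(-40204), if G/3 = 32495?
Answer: -377789473/268602924 ≈ -1.4065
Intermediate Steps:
G = 97485 (G = 3*32495 = 97485)
-13606/(-13362) + G/(-40204) = -13606/(-13362) + 97485/(-40204) = -13606*(-1/13362) + 97485*(-1/40204) = 6803/6681 - 97485/40204 = -377789473/268602924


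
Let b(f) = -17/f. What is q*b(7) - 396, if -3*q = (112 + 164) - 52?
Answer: -644/3 ≈ -214.67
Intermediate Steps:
q = -224/3 (q = -((112 + 164) - 52)/3 = -(276 - 52)/3 = -1/3*224 = -224/3 ≈ -74.667)
q*b(7) - 396 = -(-3808)/(3*7) - 396 = -224/3*(-17/7) - 396 = 544/3 - 396 = -644/3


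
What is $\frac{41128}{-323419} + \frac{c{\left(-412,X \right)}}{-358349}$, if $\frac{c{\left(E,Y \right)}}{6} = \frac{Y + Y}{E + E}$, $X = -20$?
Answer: $- \frac{1518042002786}{11937378148793} \approx -0.12717$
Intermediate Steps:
$c{\left(E,Y \right)} = \frac{6 Y}{E}$ ($c{\left(E,Y \right)} = 6 \frac{Y + Y}{E + E} = 6 \frac{2 Y}{2 E} = 6 \cdot 2 Y \frac{1}{2 E} = 6 \frac{Y}{E} = \frac{6 Y}{E}$)
$\frac{41128}{-323419} + \frac{c{\left(-412,X \right)}}{-358349} = \frac{41128}{-323419} + \frac{6 \left(-20\right) \frac{1}{-412}}{-358349} = 41128 \left(- \frac{1}{323419}\right) + 6 \left(-20\right) \left(- \frac{1}{412}\right) \left(- \frac{1}{358349}\right) = - \frac{41128}{323419} + \frac{30}{103} \left(- \frac{1}{358349}\right) = - \frac{41128}{323419} - \frac{30}{36909947} = - \frac{1518042002786}{11937378148793}$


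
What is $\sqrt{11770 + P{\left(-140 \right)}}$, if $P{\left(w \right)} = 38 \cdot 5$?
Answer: $2 \sqrt{2990} \approx 109.36$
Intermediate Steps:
$P{\left(w \right)} = 190$
$\sqrt{11770 + P{\left(-140 \right)}} = \sqrt{11770 + 190} = \sqrt{11960} = 2 \sqrt{2990}$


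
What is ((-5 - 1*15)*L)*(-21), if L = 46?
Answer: 19320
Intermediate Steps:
((-5 - 1*15)*L)*(-21) = ((-5 - 1*15)*46)*(-21) = ((-5 - 15)*46)*(-21) = -20*46*(-21) = -920*(-21) = 19320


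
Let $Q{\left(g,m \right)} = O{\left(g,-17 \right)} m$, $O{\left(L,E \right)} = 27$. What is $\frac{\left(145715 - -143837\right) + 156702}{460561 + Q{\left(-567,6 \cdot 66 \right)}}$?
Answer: $\frac{446254}{471253} \approx 0.94695$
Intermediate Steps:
$Q{\left(g,m \right)} = 27 m$
$\frac{\left(145715 - -143837\right) + 156702}{460561 + Q{\left(-567,6 \cdot 66 \right)}} = \frac{\left(145715 - -143837\right) + 156702}{460561 + 27 \cdot 6 \cdot 66} = \frac{\left(145715 + 143837\right) + 156702}{460561 + 27 \cdot 396} = \frac{289552 + 156702}{460561 + 10692} = \frac{446254}{471253}$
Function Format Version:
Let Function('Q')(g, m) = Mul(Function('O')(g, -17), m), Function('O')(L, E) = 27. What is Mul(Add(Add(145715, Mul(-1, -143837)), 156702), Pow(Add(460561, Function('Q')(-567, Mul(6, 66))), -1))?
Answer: Rational(446254, 471253) ≈ 0.94695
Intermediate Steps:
Function('Q')(g, m) = Mul(27, m)
Mul(Add(Add(145715, Mul(-1, -143837)), 156702), Pow(Add(460561, Function('Q')(-567, Mul(6, 66))), -1)) = Mul(Add(Add(145715, Mul(-1, -143837)), 156702), Pow(Add(460561, Mul(27, Mul(6, 66))), -1)) = Mul(Add(Add(145715, 143837), 156702), Pow(Add(460561, Mul(27, 396)), -1)) = Mul(Add(289552, 156702), Pow(Add(460561, 10692), -1)) = Mul(446254, Pow(471253, -1)) = Mul(446254, Rational(1, 471253)) = Rational(446254, 471253)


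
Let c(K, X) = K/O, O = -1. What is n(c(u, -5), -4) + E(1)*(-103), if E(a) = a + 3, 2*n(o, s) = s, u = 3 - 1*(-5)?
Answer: -414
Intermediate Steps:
u = 8 (u = 3 + 5 = 8)
c(K, X) = -K (c(K, X) = K/(-1) = K*(-1) = -K)
n(o, s) = s/2
E(a) = 3 + a
n(c(u, -5), -4) + E(1)*(-103) = (½)*(-4) + (3 + 1)*(-103) = -2 + 4*(-103) = -2 - 412 = -414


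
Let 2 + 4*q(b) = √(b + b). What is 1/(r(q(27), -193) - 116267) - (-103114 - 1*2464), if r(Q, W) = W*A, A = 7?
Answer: 12417873203/117618 ≈ 1.0558e+5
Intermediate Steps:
q(b) = -½ + √2*√b/4 (q(b) = -½ + √(b + b)/4 = -½ + √(2*b)/4 = -½ + (√2*√b)/4 = -½ + √2*√b/4)
r(Q, W) = 7*W (r(Q, W) = W*7 = 7*W)
1/(r(q(27), -193) - 116267) - (-103114 - 1*2464) = 1/(7*(-193) - 116267) - (-103114 - 1*2464) = 1/(-1351 - 116267) - (-103114 - 2464) = 1/(-117618) - 1*(-105578) = -1/117618 + 105578 = 12417873203/117618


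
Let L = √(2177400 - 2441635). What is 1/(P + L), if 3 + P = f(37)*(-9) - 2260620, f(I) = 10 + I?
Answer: -2261046/5112329278351 - I*√264235/5112329278351 ≈ -4.4227e-7 - 1.0055e-10*I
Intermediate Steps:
P = -2261046 (P = -3 + ((10 + 37)*(-9) - 2260620) = -3 + (47*(-9) - 2260620) = -3 + (-423 - 2260620) = -3 - 2261043 = -2261046)
L = I*√264235 (L = √(-264235) = I*√264235 ≈ 514.04*I)
1/(P + L) = 1/(-2261046 + I*√264235)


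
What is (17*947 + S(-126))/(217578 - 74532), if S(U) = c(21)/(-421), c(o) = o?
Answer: 3388829/30111183 ≈ 0.11254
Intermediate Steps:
S(U) = -21/421 (S(U) = 21/(-421) = 21*(-1/421) = -21/421)
(17*947 + S(-126))/(217578 - 74532) = (17*947 - 21/421)/(217578 - 74532) = (16099 - 21/421)/143046 = (6777658/421)*(1/143046) = 3388829/30111183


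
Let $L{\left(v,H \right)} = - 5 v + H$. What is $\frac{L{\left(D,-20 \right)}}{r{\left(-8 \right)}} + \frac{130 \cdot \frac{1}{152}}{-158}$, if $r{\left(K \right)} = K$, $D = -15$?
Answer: $- \frac{20655}{3002} \approx -6.8804$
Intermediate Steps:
$L{\left(v,H \right)} = H - 5 v$
$\frac{L{\left(D,-20 \right)}}{r{\left(-8 \right)}} + \frac{130 \cdot \frac{1}{152}}{-158} = \frac{-20 - -75}{-8} + \frac{130 \cdot \frac{1}{152}}{-158} = \left(-20 + 75\right) \left(- \frac{1}{8}\right) + 130 \cdot \frac{1}{152} \left(- \frac{1}{158}\right) = 55 \left(- \frac{1}{8}\right) + \frac{65}{76} \left(- \frac{1}{158}\right) = - \frac{55}{8} - \frac{65}{12008} = - \frac{20655}{3002}$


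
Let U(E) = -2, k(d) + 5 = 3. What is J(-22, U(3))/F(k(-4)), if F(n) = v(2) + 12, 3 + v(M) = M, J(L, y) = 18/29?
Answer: 18/319 ≈ 0.056426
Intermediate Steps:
k(d) = -2 (k(d) = -5 + 3 = -2)
J(L, y) = 18/29 (J(L, y) = 18*(1/29) = 18/29)
v(M) = -3 + M
F(n) = 11 (F(n) = (-3 + 2) + 12 = -1 + 12 = 11)
J(-22, U(3))/F(k(-4)) = (18/29)/11 = (18/29)*(1/11) = 18/319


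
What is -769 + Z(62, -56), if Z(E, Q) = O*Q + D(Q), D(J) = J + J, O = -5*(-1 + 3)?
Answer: -321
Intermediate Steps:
O = -10 (O = -5*2 = -10)
D(J) = 2*J
Z(E, Q) = -8*Q (Z(E, Q) = -10*Q + 2*Q = -8*Q)
-769 + Z(62, -56) = -769 - 8*(-56) = -769 + 448 = -321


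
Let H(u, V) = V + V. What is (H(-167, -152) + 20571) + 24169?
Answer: 44436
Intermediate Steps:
H(u, V) = 2*V
(H(-167, -152) + 20571) + 24169 = (2*(-152) + 20571) + 24169 = (-304 + 20571) + 24169 = 20267 + 24169 = 44436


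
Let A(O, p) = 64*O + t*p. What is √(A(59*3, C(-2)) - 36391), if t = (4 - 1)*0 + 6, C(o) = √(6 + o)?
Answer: I*√25051 ≈ 158.28*I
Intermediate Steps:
t = 6 (t = 3*0 + 6 = 0 + 6 = 6)
A(O, p) = 6*p + 64*O (A(O, p) = 64*O + 6*p = 6*p + 64*O)
√(A(59*3, C(-2)) - 36391) = √((6*√(6 - 2) + 64*(59*3)) - 36391) = √((6*√4 + 64*177) - 36391) = √((6*2 + 11328) - 36391) = √((12 + 11328) - 36391) = √(11340 - 36391) = √(-25051) = I*√25051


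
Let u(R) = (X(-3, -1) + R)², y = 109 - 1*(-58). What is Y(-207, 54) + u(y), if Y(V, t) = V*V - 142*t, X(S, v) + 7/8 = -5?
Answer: 3913105/64 ≈ 61142.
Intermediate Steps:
y = 167 (y = 109 + 58 = 167)
X(S, v) = -47/8 (X(S, v) = -7/8 - 5 = -47/8)
u(R) = (-47/8 + R)²
Y(V, t) = V² - 142*t
Y(-207, 54) + u(y) = ((-207)² - 142*54) + (-47 + 8*167)²/64 = (42849 - 7668) + (-47 + 1336)²/64 = 35181 + (1/64)*1289² = 35181 + (1/64)*1661521 = 35181 + 1661521/64 = 3913105/64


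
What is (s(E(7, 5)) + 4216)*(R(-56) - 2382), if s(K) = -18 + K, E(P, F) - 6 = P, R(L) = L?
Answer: -10266418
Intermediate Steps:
E(P, F) = 6 + P
(s(E(7, 5)) + 4216)*(R(-56) - 2382) = ((-18 + (6 + 7)) + 4216)*(-56 - 2382) = ((-18 + 13) + 4216)*(-2438) = (-5 + 4216)*(-2438) = 4211*(-2438) = -10266418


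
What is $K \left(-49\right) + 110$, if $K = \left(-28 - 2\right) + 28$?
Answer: $208$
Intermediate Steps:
$K = -2$ ($K = -30 + 28 = -2$)
$K \left(-49\right) + 110 = \left(-2\right) \left(-49\right) + 110 = 98 + 110 = 208$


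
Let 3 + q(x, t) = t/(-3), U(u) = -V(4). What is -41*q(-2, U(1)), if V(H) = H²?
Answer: -287/3 ≈ -95.667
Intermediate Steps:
U(u) = -16 (U(u) = -1*4² = -1*16 = -16)
q(x, t) = -3 - t/3 (q(x, t) = -3 + t/(-3) = -3 + t*(-⅓) = -3 - t/3)
-41*q(-2, U(1)) = -41*(-3 - ⅓*(-16)) = -41*(-3 + 16/3) = -41*7/3 = -287/3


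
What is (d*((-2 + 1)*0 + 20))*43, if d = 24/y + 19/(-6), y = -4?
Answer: -23650/3 ≈ -7883.3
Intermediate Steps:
d = -55/6 (d = 24/(-4) + 19/(-6) = 24*(-1/4) + 19*(-1/6) = -6 - 19/6 = -55/6 ≈ -9.1667)
(d*((-2 + 1)*0 + 20))*43 = -55*((-2 + 1)*0 + 20)/6*43 = -55*(-1*0 + 20)/6*43 = -55*(0 + 20)/6*43 = -55/6*20*43 = -550/3*43 = -23650/3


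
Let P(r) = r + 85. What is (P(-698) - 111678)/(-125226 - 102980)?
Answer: 112291/228206 ≈ 0.49206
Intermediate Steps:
P(r) = 85 + r
(P(-698) - 111678)/(-125226 - 102980) = ((85 - 698) - 111678)/(-125226 - 102980) = (-613 - 111678)/(-228206) = -112291*(-1/228206) = 112291/228206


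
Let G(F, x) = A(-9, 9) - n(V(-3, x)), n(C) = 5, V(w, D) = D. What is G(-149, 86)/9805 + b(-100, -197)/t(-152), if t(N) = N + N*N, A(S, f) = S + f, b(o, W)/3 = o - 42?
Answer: -429169/22504436 ≈ -0.019070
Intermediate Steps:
b(o, W) = -126 + 3*o (b(o, W) = 3*(o - 42) = 3*(-42 + o) = -126 + 3*o)
t(N) = N + N**2
G(F, x) = -5 (G(F, x) = (-9 + 9) - 1*5 = 0 - 5 = -5)
G(-149, 86)/9805 + b(-100, -197)/t(-152) = -5/9805 + (-126 + 3*(-100))/((-152*(1 - 152))) = -5*1/9805 + (-126 - 300)/((-152*(-151))) = -1/1961 - 426/22952 = -1/1961 - 426*1/22952 = -1/1961 - 213/11476 = -429169/22504436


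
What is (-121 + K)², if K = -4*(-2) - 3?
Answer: 13456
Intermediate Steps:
K = 5 (K = 8 - 3 = 5)
(-121 + K)² = (-121 + 5)² = (-116)² = 13456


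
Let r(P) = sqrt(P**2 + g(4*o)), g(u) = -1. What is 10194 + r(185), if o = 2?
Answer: 10194 + 4*sqrt(2139) ≈ 10379.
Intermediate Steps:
r(P) = sqrt(-1 + P**2) (r(P) = sqrt(P**2 - 1) = sqrt(-1 + P**2))
10194 + r(185) = 10194 + sqrt(-1 + 185**2) = 10194 + sqrt(-1 + 34225) = 10194 + sqrt(34224) = 10194 + 4*sqrt(2139)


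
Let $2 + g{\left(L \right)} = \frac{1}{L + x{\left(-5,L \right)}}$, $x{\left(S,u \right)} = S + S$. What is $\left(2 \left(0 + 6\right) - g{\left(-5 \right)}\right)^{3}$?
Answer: $\frac{9393931}{3375} \approx 2783.4$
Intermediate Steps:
$x{\left(S,u \right)} = 2 S$
$g{\left(L \right)} = -2 + \frac{1}{-10 + L}$ ($g{\left(L \right)} = -2 + \frac{1}{L + 2 \left(-5\right)} = -2 + \frac{1}{L - 10} = -2 + \frac{1}{-10 + L}$)
$\left(2 \left(0 + 6\right) - g{\left(-5 \right)}\right)^{3} = \left(2 \left(0 + 6\right) - \frac{21 - -10}{-10 - 5}\right)^{3} = \left(2 \cdot 6 - \frac{21 + 10}{-15}\right)^{3} = \left(12 - \left(- \frac{1}{15}\right) 31\right)^{3} = \left(12 - - \frac{31}{15}\right)^{3} = \left(12 + \frac{31}{15}\right)^{3} = \left(\frac{211}{15}\right)^{3} = \frac{9393931}{3375}$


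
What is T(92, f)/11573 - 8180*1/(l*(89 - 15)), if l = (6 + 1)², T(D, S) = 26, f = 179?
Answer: -47286432/20981849 ≈ -2.2537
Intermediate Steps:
l = 49 (l = 7² = 49)
T(92, f)/11573 - 8180*1/(l*(89 - 15)) = 26/11573 - 8180*1/(49*(89 - 15)) = 26*(1/11573) - 8180/(49*74) = 26/11573 - 8180/3626 = 26/11573 - 8180*1/3626 = 26/11573 - 4090/1813 = -47286432/20981849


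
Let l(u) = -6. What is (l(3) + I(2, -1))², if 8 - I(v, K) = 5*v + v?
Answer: 100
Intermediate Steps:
I(v, K) = 8 - 6*v (I(v, K) = 8 - (5*v + v) = 8 - 6*v)
(l(3) + I(2, -1))² = (-6 + (8 - 6*2))² = (-6 + (8 - 12))² = (-6 - 4)² = (-10)² = 100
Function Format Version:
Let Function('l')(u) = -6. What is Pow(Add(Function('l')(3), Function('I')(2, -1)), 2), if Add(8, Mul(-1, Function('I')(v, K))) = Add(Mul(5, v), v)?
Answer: 100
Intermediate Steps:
Function('I')(v, K) = Add(8, Mul(-6, v)) (Function('I')(v, K) = Add(8, Mul(-1, Add(Mul(5, v), v))) = Add(8, Mul(-1, Mul(6, v))) = Add(8, Mul(-6, v)))
Pow(Add(Function('l')(3), Function('I')(2, -1)), 2) = Pow(Add(-6, Add(8, Mul(-6, 2))), 2) = Pow(Add(-6, Add(8, -12)), 2) = Pow(Add(-6, -4), 2) = Pow(-10, 2) = 100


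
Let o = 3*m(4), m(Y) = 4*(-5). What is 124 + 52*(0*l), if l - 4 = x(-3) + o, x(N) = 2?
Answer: 124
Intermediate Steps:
m(Y) = -20
o = -60 (o = 3*(-20) = -60)
l = -54 (l = 4 + (2 - 60) = 4 - 58 = -54)
124 + 52*(0*l) = 124 + 52*(0*(-54)) = 124 + 52*0 = 124 + 0 = 124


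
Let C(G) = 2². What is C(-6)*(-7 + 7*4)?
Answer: 84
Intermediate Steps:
C(G) = 4
C(-6)*(-7 + 7*4) = 4*(-7 + 7*4) = 4*(-7 + 28) = 4*21 = 84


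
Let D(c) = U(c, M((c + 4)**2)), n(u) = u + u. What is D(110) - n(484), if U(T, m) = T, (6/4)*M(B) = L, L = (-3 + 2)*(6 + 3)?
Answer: -858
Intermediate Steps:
L = -9 (L = -1*9 = -9)
M(B) = -6 (M(B) = (2/3)*(-9) = -6)
n(u) = 2*u
D(c) = c
D(110) - n(484) = 110 - 2*484 = 110 - 1*968 = 110 - 968 = -858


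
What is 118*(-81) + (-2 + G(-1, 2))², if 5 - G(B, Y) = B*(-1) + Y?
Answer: -9558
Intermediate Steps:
G(B, Y) = 5 + B - Y (G(B, Y) = 5 - (B*(-1) + Y) = 5 - (-B + Y) = 5 - (Y - B) = 5 + (B - Y) = 5 + B - Y)
118*(-81) + (-2 + G(-1, 2))² = 118*(-81) + (-2 + (5 - 1 - 1*2))² = -9558 + (-2 + (5 - 1 - 2))² = -9558 + (-2 + 2)² = -9558 + 0² = -9558 + 0 = -9558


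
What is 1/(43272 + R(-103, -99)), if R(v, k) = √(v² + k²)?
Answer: 21636/936222787 - √20410/1872445574 ≈ 2.3034e-5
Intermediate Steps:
R(v, k) = √(k² + v²)
1/(43272 + R(-103, -99)) = 1/(43272 + √((-99)² + (-103)²)) = 1/(43272 + √(9801 + 10609)) = 1/(43272 + √20410)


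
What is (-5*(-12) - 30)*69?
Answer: 2070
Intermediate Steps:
(-5*(-12) - 30)*69 = (60 - 30)*69 = 30*69 = 2070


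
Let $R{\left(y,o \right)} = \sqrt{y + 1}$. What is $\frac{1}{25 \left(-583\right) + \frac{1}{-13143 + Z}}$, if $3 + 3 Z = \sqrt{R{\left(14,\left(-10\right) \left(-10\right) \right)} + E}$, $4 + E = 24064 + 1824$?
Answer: $- \frac{1}{14575 + \frac{1}{13144 - \frac{\sqrt{25884 + \sqrt{15}}}{3}}} \approx -6.8611 \cdot 10^{-5}$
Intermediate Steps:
$E = 25884$ ($E = -4 + \left(24064 + 1824\right) = -4 + 25888 = 25884$)
$R{\left(y,o \right)} = \sqrt{1 + y}$
$Z = -1 + \frac{\sqrt{25884 + \sqrt{15}}}{3}$ ($Z = -1 + \frac{\sqrt{\sqrt{1 + 14} + 25884}}{3} = -1 + \frac{\sqrt{\sqrt{15} + 25884}}{3} = -1 + \frac{\sqrt{25884 + \sqrt{15}}}{3} \approx 52.632$)
$\frac{1}{25 \left(-583\right) + \frac{1}{-13143 + Z}} = \frac{1}{25 \left(-583\right) + \frac{1}{-13143 - \left(1 - \frac{\sqrt{25884 + \sqrt{15}}}{3}\right)}} = \frac{1}{-14575 + \frac{1}{-13144 + \frac{\sqrt{25884 + \sqrt{15}}}{3}}}$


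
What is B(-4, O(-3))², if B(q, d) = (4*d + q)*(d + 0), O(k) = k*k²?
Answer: 9144576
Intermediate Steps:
O(k) = k³
B(q, d) = d*(q + 4*d) (B(q, d) = (q + 4*d)*d = d*(q + 4*d))
B(-4, O(-3))² = ((-3)³*(-4 + 4*(-3)³))² = (-27*(-4 + 4*(-27)))² = (-27*(-4 - 108))² = (-27*(-112))² = 3024² = 9144576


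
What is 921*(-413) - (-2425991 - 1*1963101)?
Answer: 4008719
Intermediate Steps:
921*(-413) - (-2425991 - 1*1963101) = -380373 - (-2425991 - 1963101) = -380373 - 1*(-4389092) = -380373 + 4389092 = 4008719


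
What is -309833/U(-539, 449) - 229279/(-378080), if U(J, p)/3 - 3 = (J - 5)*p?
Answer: 16773406553/16296560160 ≈ 1.0293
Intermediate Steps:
U(J, p) = 9 + 3*p*(-5 + J) (U(J, p) = 9 + 3*((J - 5)*p) = 9 + 3*((-5 + J)*p) = 9 + 3*(p*(-5 + J)) = 9 + 3*p*(-5 + J))
-309833/U(-539, 449) - 229279/(-378080) = -309833/(9 - 15*449 + 3*(-539)*449) - 229279/(-378080) = -309833/(9 - 6735 - 726033) - 229279*(-1/378080) = -309833/(-732759) + 13487/22240 = -309833*(-1/732759) + 13487/22240 = 309833/732759 + 13487/22240 = 16773406553/16296560160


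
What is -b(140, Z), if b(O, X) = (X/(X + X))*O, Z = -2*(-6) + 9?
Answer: -70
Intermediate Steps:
Z = 21 (Z = 12 + 9 = 21)
b(O, X) = O/2 (b(O, X) = (X/((2*X)))*O = ((1/(2*X))*X)*O = O/2)
-b(140, Z) = -140/2 = -1*70 = -70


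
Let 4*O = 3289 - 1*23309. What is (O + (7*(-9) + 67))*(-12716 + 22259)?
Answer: -47724543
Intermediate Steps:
O = -5005 (O = (3289 - 1*23309)/4 = (3289 - 23309)/4 = (¼)*(-20020) = -5005)
(O + (7*(-9) + 67))*(-12716 + 22259) = (-5005 + (7*(-9) + 67))*(-12716 + 22259) = (-5005 + (-63 + 67))*9543 = (-5005 + 4)*9543 = -5001*9543 = -47724543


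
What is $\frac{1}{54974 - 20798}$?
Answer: $\frac{1}{34176} \approx 2.926 \cdot 10^{-5}$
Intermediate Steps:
$\frac{1}{54974 - 20798} = \frac{1}{34176}$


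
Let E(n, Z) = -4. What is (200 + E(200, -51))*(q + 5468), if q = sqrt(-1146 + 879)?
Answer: 1071728 + 196*I*sqrt(267) ≈ 1.0717e+6 + 3202.7*I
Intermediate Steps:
q = I*sqrt(267) (q = sqrt(-267) = I*sqrt(267) ≈ 16.34*I)
(200 + E(200, -51))*(q + 5468) = (200 - 4)*(I*sqrt(267) + 5468) = 196*(5468 + I*sqrt(267)) = 1071728 + 196*I*sqrt(267)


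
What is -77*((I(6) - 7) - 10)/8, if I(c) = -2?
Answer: 1463/8 ≈ 182.88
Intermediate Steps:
-77*((I(6) - 7) - 10)/8 = -77*((-2 - 7) - 10)/8 = -77*(-9 - 10)/8 = -77*(-19)/8 = -77*(-19/8) = 1463/8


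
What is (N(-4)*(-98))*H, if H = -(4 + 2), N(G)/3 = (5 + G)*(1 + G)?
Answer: -5292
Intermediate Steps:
N(G) = 3*(1 + G)*(5 + G) (N(G) = 3*((5 + G)*(1 + G)) = 3*((1 + G)*(5 + G)) = 3*(1 + G)*(5 + G))
H = -6 (H = -1*6 = -6)
(N(-4)*(-98))*H = ((15 + 3*(-4)² + 18*(-4))*(-98))*(-6) = ((15 + 3*16 - 72)*(-98))*(-6) = ((15 + 48 - 72)*(-98))*(-6) = -9*(-98)*(-6) = 882*(-6) = -5292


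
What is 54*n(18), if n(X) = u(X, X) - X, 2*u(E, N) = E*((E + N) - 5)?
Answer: 14094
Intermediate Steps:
u(E, N) = E*(-5 + E + N)/2 (u(E, N) = (E*((E + N) - 5))/2 = (E*(-5 + E + N))/2 = E*(-5 + E + N)/2)
n(X) = -X + X*(-5 + 2*X)/2 (n(X) = X*(-5 + X + X)/2 - X = X*(-5 + 2*X)/2 - X = -X + X*(-5 + 2*X)/2)
54*n(18) = 54*((½)*18*(-7 + 2*18)) = 54*((½)*18*(-7 + 36)) = 54*((½)*18*29) = 54*261 = 14094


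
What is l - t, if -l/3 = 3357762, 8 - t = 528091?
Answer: -9545203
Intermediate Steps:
t = -528083 (t = 8 - 1*528091 = 8 - 528091 = -528083)
l = -10073286 (l = -3*3357762 = -10073286)
l - t = -10073286 - 1*(-528083) = -10073286 + 528083 = -9545203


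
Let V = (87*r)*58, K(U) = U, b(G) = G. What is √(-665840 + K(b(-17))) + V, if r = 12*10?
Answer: 605520 + I*√665857 ≈ 6.0552e+5 + 816.0*I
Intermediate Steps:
r = 120
V = 605520 (V = (87*120)*58 = 10440*58 = 605520)
√(-665840 + K(b(-17))) + V = √(-665840 - 17) + 605520 = √(-665857) + 605520 = I*√665857 + 605520 = 605520 + I*√665857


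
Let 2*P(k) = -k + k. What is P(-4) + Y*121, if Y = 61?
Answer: 7381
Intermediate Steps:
P(k) = 0 (P(k) = (-k + k)/2 = (½)*0 = 0)
P(-4) + Y*121 = 0 + 61*121 = 0 + 7381 = 7381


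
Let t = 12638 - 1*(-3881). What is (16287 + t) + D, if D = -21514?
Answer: 11292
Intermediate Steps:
t = 16519 (t = 12638 + 3881 = 16519)
(16287 + t) + D = (16287 + 16519) - 21514 = 32806 - 21514 = 11292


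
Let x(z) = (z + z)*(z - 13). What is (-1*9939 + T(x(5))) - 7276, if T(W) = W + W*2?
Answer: -17455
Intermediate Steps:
x(z) = 2*z*(-13 + z) (x(z) = (2*z)*(-13 + z) = 2*z*(-13 + z))
T(W) = 3*W (T(W) = W + 2*W = 3*W)
(-1*9939 + T(x(5))) - 7276 = (-1*9939 + 3*(2*5*(-13 + 5))) - 7276 = (-9939 + 3*(2*5*(-8))) - 7276 = (-9939 + 3*(-80)) - 7276 = (-9939 - 240) - 7276 = -10179 - 7276 = -17455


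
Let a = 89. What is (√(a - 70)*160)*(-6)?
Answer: -960*√19 ≈ -4184.5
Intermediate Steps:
(√(a - 70)*160)*(-6) = (√(89 - 70)*160)*(-6) = (√19*160)*(-6) = (160*√19)*(-6) = -960*√19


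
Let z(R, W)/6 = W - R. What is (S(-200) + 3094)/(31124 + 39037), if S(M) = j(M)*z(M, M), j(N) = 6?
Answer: 34/771 ≈ 0.044099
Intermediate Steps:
z(R, W) = -6*R + 6*W (z(R, W) = 6*(W - R) = -6*R + 6*W)
S(M) = 0 (S(M) = 6*(-6*M + 6*M) = 6*0 = 0)
(S(-200) + 3094)/(31124 + 39037) = (0 + 3094)/(31124 + 39037) = 3094/70161 = 3094*(1/70161) = 34/771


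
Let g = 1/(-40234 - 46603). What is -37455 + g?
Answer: -3252479836/86837 ≈ -37455.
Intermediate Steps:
g = -1/86837 (g = 1/(-86837) = -1/86837 ≈ -1.1516e-5)
-37455 + g = -37455 - 1/86837 = -3252479836/86837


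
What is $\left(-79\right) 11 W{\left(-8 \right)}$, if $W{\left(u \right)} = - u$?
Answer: $-6952$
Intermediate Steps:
$\left(-79\right) 11 W{\left(-8 \right)} = \left(-79\right) 11 \left(\left(-1\right) \left(-8\right)\right) = \left(-869\right) 8 = -6952$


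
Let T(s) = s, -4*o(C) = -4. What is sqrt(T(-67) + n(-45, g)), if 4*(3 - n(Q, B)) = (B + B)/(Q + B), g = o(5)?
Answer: I*sqrt(123882)/44 ≈ 7.9993*I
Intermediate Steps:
o(C) = 1 (o(C) = -1/4*(-4) = 1)
g = 1
n(Q, B) = 3 - B/(2*(B + Q)) (n(Q, B) = 3 - (B + B)/(4*(Q + B)) = 3 - 2*B/(4*(B + Q)) = 3 - B/(2*(B + Q)))
sqrt(T(-67) + n(-45, g)) = sqrt(-67 + (3*(-45) + (5/2)*1)/(1 - 45)) = sqrt(-67 + (-135 + 5/2)/(-44)) = sqrt(-67 - 1/44*(-265/2)) = sqrt(-67 + 265/88) = sqrt(-5631/88) = I*sqrt(123882)/44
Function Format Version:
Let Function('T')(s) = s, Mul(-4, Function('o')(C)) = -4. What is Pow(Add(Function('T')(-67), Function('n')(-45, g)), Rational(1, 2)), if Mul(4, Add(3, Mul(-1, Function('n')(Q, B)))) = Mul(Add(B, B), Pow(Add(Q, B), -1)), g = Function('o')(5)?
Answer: Mul(Rational(1, 44), I, Pow(123882, Rational(1, 2))) ≈ Mul(7.9993, I)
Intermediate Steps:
Function('o')(C) = 1 (Function('o')(C) = Mul(Rational(-1, 4), -4) = 1)
g = 1
Function('n')(Q, B) = Add(3, Mul(Rational(-1, 2), B, Pow(Add(B, Q), -1))) (Function('n')(Q, B) = Add(3, Mul(Rational(-1, 4), Mul(Add(B, B), Pow(Add(Q, B), -1)))) = Add(3, Mul(Rational(-1, 4), Mul(Mul(2, B), Pow(Add(B, Q), -1)))) = Add(3, Mul(Rational(-1, 4), Mul(2, B, Pow(Add(B, Q), -1)))) = Add(3, Mul(Rational(-1, 2), B, Pow(Add(B, Q), -1))))
Pow(Add(Function('T')(-67), Function('n')(-45, g)), Rational(1, 2)) = Pow(Add(-67, Mul(Pow(Add(1, -45), -1), Add(Mul(3, -45), Mul(Rational(5, 2), 1)))), Rational(1, 2)) = Pow(Add(-67, Mul(Pow(-44, -1), Add(-135, Rational(5, 2)))), Rational(1, 2)) = Pow(Add(-67, Mul(Rational(-1, 44), Rational(-265, 2))), Rational(1, 2)) = Pow(Add(-67, Rational(265, 88)), Rational(1, 2)) = Pow(Rational(-5631, 88), Rational(1, 2)) = Mul(Rational(1, 44), I, Pow(123882, Rational(1, 2)))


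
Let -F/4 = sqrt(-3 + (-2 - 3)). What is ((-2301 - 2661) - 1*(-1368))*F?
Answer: 28752*I*sqrt(2) ≈ 40662.0*I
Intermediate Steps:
F = -8*I*sqrt(2) (F = -4*sqrt(-3 + (-2 - 3)) = -4*sqrt(-3 - 5) = -8*I*sqrt(2) ≈ -11.314*I)
((-2301 - 2661) - 1*(-1368))*F = ((-2301 - 2661) - 1*(-1368))*(-8*I*sqrt(2)) = (-4962 + 1368)*(-8*I*sqrt(2)) = -(-28752)*I*sqrt(2) = 28752*I*sqrt(2)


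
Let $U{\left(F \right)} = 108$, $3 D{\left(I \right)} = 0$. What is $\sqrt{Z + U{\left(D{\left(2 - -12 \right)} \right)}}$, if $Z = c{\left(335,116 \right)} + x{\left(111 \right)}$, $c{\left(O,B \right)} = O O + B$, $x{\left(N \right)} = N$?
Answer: $4 \sqrt{7035} \approx 335.5$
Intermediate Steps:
$D{\left(I \right)} = 0$ ($D{\left(I \right)} = \frac{1}{3} \cdot 0 = 0$)
$c{\left(O,B \right)} = B + O^{2}$ ($c{\left(O,B \right)} = O^{2} + B = B + O^{2}$)
$Z = 112452$ ($Z = \left(116 + 335^{2}\right) + 111 = \left(116 + 112225\right) + 111 = 112341 + 111 = 112452$)
$\sqrt{Z + U{\left(D{\left(2 - -12 \right)} \right)}} = \sqrt{112452 + 108} = \sqrt{112560} = 4 \sqrt{7035}$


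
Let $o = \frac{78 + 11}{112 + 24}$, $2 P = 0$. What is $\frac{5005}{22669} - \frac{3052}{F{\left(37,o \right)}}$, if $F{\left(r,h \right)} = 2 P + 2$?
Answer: $- \frac{34587889}{22669} \approx -1525.8$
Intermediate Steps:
$P = 0$ ($P = \frac{1}{2} \cdot 0 = 0$)
$o = \frac{89}{136} \approx 0.65441$
$F{\left(r,h \right)} = 2$ ($F{\left(r,h \right)} = 2 \cdot 0 + 2 = 0 + 2 = 2$)
$\frac{5005}{22669} - \frac{3052}{F{\left(37,o \right)}} = \frac{5005}{22669} - \frac{3052}{2} = 5005 \cdot \frac{1}{22669} - 1526 = \frac{5005}{22669} - 1526 = - \frac{34587889}{22669}$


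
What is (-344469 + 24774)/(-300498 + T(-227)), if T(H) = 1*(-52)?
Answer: 63939/60110 ≈ 1.0637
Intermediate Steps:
T(H) = -52
(-344469 + 24774)/(-300498 + T(-227)) = (-344469 + 24774)/(-300498 - 52) = -319695/(-300550) = -319695*(-1/300550) = 63939/60110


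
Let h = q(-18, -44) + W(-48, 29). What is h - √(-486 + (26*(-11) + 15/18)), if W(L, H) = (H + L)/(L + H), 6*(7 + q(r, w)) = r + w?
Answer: -49/3 - I*√27762/6 ≈ -16.333 - 27.77*I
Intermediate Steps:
q(r, w) = -7 + r/6 + w/6 (q(r, w) = -7 + (r + w)/6 = -7 + (r/6 + w/6) = -7 + r/6 + w/6)
W(L, H) = 1 (W(L, H) = (H + L)/(H + L) = 1)
h = -49/3 (h = (-7 + (⅙)*(-18) + (⅙)*(-44)) + 1 = (-7 - 3 - 22/3) + 1 = -52/3 + 1 = -49/3 ≈ -16.333)
h - √(-486 + (26*(-11) + 15/18)) = -49/3 - √(-486 + (26*(-11) + 15/18)) = -49/3 - √(-486 + (-286 + 15*(1/18))) = -49/3 - √(-486 + (-286 + ⅚)) = -49/3 - √(-486 - 1711/6) = -49/3 - √(-4627/6) = -49/3 - I*√27762/6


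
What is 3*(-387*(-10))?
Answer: 11610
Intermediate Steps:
3*(-387*(-10)) = 3*3870 = 11610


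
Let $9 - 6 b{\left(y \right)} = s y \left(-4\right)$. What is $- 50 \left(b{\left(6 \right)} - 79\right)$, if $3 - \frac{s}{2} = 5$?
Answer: $4675$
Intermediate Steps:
$s = -4$ ($s = 6 - 10 = -4$)
$b{\left(y \right)} = \frac{3}{2} - \frac{8 y}{3}$ ($b{\left(y \right)} = \frac{3}{2} - \frac{- 4 y \left(-4\right)}{6} = \frac{3}{2} - \frac{16 y}{6} = \frac{3}{2} - \frac{8 y}{3}$)
$- 50 \left(b{\left(6 \right)} - 79\right) = - 50 \left(\left(\frac{3}{2} - 16\right) - 79\right) = - 50 \left(- \frac{29}{2} - 79\right) = \left(-50\right) \left(- \frac{187}{2}\right) = 4675$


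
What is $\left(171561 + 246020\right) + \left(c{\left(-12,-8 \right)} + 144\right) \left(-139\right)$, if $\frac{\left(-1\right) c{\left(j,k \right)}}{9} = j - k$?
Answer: $392561$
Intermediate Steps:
$c{\left(j,k \right)} = - 9 j + 9 k$ ($c{\left(j,k \right)} = - 9 \left(j - k\right) = - 9 j + 9 k$)
$\left(171561 + 246020\right) + \left(c{\left(-12,-8 \right)} + 144\right) \left(-139\right) = \left(171561 + 246020\right) + \left(\left(\left(-9\right) \left(-12\right) + 9 \left(-8\right)\right) + 144\right) \left(-139\right) = 417581 + \left(\left(108 - 72\right) + 144\right) \left(-139\right) = 417581 + \left(36 + 144\right) \left(-139\right) = 417581 + 180 \left(-139\right) = 417581 - 25020 = 392561$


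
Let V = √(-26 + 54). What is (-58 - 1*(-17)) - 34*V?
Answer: -41 - 68*√7 ≈ -220.91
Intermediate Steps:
V = 2*√7 (V = √28 = 2*√7 ≈ 5.2915)
(-58 - 1*(-17)) - 34*V = (-58 - 1*(-17)) - 68*√7 = (-58 + 17) - 68*√7 = -41 - 68*√7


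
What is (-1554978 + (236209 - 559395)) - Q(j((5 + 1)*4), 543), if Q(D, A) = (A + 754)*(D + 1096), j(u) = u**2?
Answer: -4046748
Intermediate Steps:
Q(D, A) = (754 + A)*(1096 + D)
(-1554978 + (236209 - 559395)) - Q(j((5 + 1)*4), 543) = (-1554978 + (236209 - 559395)) - (826384 + 754*((5 + 1)*4)**2 + 1096*543 + 543*((5 + 1)*4)**2) = (-1554978 - 323186) - (826384 + 754*(6*4)**2 + 595128 + 543*(6*4)**2) = -1878164 - (826384 + 754*24**2 + 595128 + 543*24**2) = -1878164 - (826384 + 754*576 + 595128 + 543*576) = -1878164 - (826384 + 434304 + 595128 + 312768) = -1878164 - 1*2168584 = -1878164 - 2168584 = -4046748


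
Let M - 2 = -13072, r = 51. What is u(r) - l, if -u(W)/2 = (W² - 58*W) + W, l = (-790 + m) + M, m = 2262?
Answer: 12210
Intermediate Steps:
M = -13070 (M = 2 - 13072 = -13070)
l = -11598 (l = (-790 + 2262) - 13070 = 1472 - 13070 = -11598)
u(W) = -2*W² + 114*W (u(W) = -2*((W² - 58*W) + W) = -2*(W² - 57*W) = -2*W² + 114*W)
u(r) - l = 2*51*(57 - 1*51) - 1*(-11598) = 2*51*(57 - 51) + 11598 = 2*51*6 + 11598 = 612 + 11598 = 12210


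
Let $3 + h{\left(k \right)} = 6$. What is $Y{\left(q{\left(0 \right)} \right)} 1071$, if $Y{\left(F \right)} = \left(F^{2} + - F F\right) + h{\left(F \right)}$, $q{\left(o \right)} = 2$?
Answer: $3213$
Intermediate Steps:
$h{\left(k \right)} = 3$ ($h{\left(k \right)} = -3 + 6 = 3$)
$Y{\left(F \right)} = 3$ ($Y{\left(F \right)} = \left(F^{2} + - F F\right) + 3 = \left(F^{2} - F^{2}\right) + 3 = 0 + 3 = 3$)
$Y{\left(q{\left(0 \right)} \right)} 1071 = 3 \cdot 1071 = 3213$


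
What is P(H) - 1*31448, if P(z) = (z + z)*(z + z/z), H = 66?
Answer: -22604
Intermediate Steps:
P(z) = 2*z*(1 + z) (P(z) = (2*z)*(z + 1) = (2*z)*(1 + z) = 2*z*(1 + z))
P(H) - 1*31448 = 2*66*(1 + 66) - 1*31448 = 2*66*67 - 31448 = 8844 - 31448 = -22604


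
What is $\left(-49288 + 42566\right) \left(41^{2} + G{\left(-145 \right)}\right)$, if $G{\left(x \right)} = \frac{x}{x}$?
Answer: $-11306404$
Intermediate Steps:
$G{\left(x \right)} = 1$
$\left(-49288 + 42566\right) \left(41^{2} + G{\left(-145 \right)}\right) = \left(-49288 + 42566\right) \left(41^{2} + 1\right) = - 6722 \left(1681 + 1\right) = \left(-6722\right) 1682 = -11306404$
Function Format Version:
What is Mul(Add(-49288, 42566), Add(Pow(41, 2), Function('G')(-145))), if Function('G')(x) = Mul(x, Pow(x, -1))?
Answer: -11306404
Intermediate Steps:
Function('G')(x) = 1
Mul(Add(-49288, 42566), Add(Pow(41, 2), Function('G')(-145))) = Mul(Add(-49288, 42566), Add(Pow(41, 2), 1)) = Mul(-6722, Add(1681, 1)) = Mul(-6722, 1682) = -11306404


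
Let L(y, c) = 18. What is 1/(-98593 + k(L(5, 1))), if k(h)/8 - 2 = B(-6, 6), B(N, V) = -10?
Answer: -1/98657 ≈ -1.0136e-5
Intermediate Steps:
k(h) = -64 (k(h) = 16 + 8*(-10) = 16 - 80 = -64)
1/(-98593 + k(L(5, 1))) = 1/(-98593 - 64) = 1/(-98657) = -1/98657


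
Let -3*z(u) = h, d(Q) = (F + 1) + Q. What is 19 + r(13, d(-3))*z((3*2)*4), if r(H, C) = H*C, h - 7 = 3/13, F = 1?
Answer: 151/3 ≈ 50.333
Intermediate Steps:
h = 94/13 (h = 7 + 3/13 = 94/13 ≈ 7.2308)
d(Q) = 2 + Q (d(Q) = (1 + 1) + Q = 2 + Q)
z(u) = -94/39 (z(u) = -⅓*94/13 = -94/39)
r(H, C) = C*H
19 + r(13, d(-3))*z((3*2)*4) = 19 + ((2 - 3)*13)*(-94/39) = 19 - 1*13*(-94/39) = 19 - 13*(-94/39) = 19 + 94/3 = 151/3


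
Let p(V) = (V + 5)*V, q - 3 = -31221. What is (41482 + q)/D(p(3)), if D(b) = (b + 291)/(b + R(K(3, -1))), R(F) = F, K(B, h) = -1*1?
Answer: 236072/315 ≈ 749.43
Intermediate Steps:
q = -31218 (q = 3 - 31221 = -31218)
K(B, h) = -1
p(V) = V*(5 + V) (p(V) = (5 + V)*V = V*(5 + V))
D(b) = (291 + b)/(-1 + b) (D(b) = (b + 291)/(b - 1) = (291 + b)/(-1 + b))
(41482 + q)/D(p(3)) = (41482 - 31218)/(((291 + 3*(5 + 3))/(-1 + 3*(5 + 3)))) = 10264/(((291 + 3*8)/(-1 + 3*8))) = 10264/(((291 + 24)/(-1 + 24))) = 10264/((315/23)) = 10264/(((1/23)*315)) = 10264/(315/23) = 10264*(23/315) = 236072/315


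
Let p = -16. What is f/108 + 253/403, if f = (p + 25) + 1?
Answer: 15677/21762 ≈ 0.72038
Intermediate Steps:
f = 10 (f = (-16 + 25) + 1 = 9 + 1 = 10)
f/108 + 253/403 = 10/108 + 253/403 = 10*(1/108) + 253*(1/403) = 5/54 + 253/403 = 15677/21762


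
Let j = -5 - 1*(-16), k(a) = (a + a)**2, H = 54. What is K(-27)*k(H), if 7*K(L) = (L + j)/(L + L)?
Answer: 3456/7 ≈ 493.71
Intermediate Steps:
k(a) = 4*a**2 (k(a) = (2*a)**2 = 4*a**2)
j = 11 (j = -5 + 16 = 11)
K(L) = (11 + L)/(14*L) (K(L) = ((L + 11)/(L + L))/7 = ((11 + L)/((2*L)))/7 = ((11 + L)*(1/(2*L)))/7 = ((11 + L)/(2*L))/7 = (11 + L)/(14*L))
K(-27)*k(H) = ((1/14)*(11 - 27)/(-27))*(4*54**2) = ((1/14)*(-1/27)*(-16))*(4*2916) = (8/189)*11664 = 3456/7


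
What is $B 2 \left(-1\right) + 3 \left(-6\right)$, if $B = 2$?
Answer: $-22$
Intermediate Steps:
$B 2 \left(-1\right) + 3 \left(-6\right) = 2 \cdot 2 \left(-1\right) + 3 \left(-6\right) = 4 \left(-1\right) - 18 = -4 - 18 = -22$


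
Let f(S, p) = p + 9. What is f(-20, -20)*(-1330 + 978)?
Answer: 3872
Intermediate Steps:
f(S, p) = 9 + p
f(-20, -20)*(-1330 + 978) = (9 - 20)*(-1330 + 978) = -11*(-352) = 3872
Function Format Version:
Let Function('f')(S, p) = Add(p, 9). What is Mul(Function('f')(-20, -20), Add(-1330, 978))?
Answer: 3872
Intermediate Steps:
Function('f')(S, p) = Add(9, p)
Mul(Function('f')(-20, -20), Add(-1330, 978)) = Mul(Add(9, -20), Add(-1330, 978)) = Mul(-11, -352) = 3872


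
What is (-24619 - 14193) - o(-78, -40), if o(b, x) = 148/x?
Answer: -388083/10 ≈ -38808.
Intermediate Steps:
(-24619 - 14193) - o(-78, -40) = (-24619 - 14193) - 148/(-40) = -38812 - 148*(-1)/40 = -38812 - 1*(-37/10) = -38812 + 37/10 = -388083/10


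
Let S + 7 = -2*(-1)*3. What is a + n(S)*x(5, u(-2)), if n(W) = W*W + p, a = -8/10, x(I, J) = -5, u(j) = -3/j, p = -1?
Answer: -4/5 ≈ -0.80000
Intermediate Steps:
a = -4/5 (a = -8*1/10 = -4/5 ≈ -0.80000)
S = -1 (S = -7 - 2*(-1)*3 = -7 + 2*3 = -7 + 6 = -1)
n(W) = -1 + W**2 (n(W) = W*W - 1 = W**2 - 1 = -1 + W**2)
a + n(S)*x(5, u(-2)) = -4/5 + (-1 + (-1)**2)*(-5) = -4/5 + (-1 + 1)*(-5) = -4/5 + 0*(-5) = -4/5 + 0 = -4/5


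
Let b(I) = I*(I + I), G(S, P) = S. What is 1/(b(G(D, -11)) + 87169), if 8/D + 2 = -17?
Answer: 361/31468137 ≈ 1.1472e-5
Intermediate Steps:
D = -8/19 (D = 8/(-2 - 17) = 8/(-19) = 8*(-1/19) = -8/19 ≈ -0.42105)
b(I) = 2*I² (b(I) = I*(2*I) = 2*I²)
1/(b(G(D, -11)) + 87169) = 1/(2*(-8/19)² + 87169) = 1/(2*(64/361) + 87169) = 1/(128/361 + 87169) = 1/(31468137/361) = 361/31468137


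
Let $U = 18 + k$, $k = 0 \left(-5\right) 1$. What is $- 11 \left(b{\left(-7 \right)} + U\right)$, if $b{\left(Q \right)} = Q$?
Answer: $-121$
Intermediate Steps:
$k = 0$ ($k = 0 \cdot 1 = 0$)
$U = 18$ ($U = 18 + 0 = 18$)
$- 11 \left(b{\left(-7 \right)} + U\right) = - 11 \left(-7 + 18\right) = \left(-11\right) 11 = -121$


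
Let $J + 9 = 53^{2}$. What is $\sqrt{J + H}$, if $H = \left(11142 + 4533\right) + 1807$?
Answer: $\sqrt{20282} \approx 142.41$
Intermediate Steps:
$J = 2800$ ($J = -9 + 53^{2} = -9 + 2809 = 2800$)
$H = 17482$ ($H = 15675 + 1807 = 17482$)
$\sqrt{J + H} = \sqrt{2800 + 17482} = \sqrt{20282}$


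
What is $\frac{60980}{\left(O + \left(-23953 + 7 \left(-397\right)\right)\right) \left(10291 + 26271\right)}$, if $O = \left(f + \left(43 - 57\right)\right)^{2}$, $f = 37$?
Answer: $- \frac{30490}{479017043} \approx -6.3651 \cdot 10^{-5}$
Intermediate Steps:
$O = 529$ ($O = \left(37 + \left(43 - 57\right)\right)^{2} = \left(37 - 14\right)^{2} = 23^{2} = 529$)
$\frac{60980}{\left(O + \left(-23953 + 7 \left(-397\right)\right)\right) \left(10291 + 26271\right)} = \frac{60980}{\left(529 + \left(-23953 + 7 \left(-397\right)\right)\right) \left(10291 + 26271\right)} = \frac{60980}{\left(529 - 26732\right) 36562} = \frac{60980}{\left(-26203\right) 36562} = \frac{60980}{-958034086} = 60980 \left(- \frac{1}{958034086}\right) = - \frac{30490}{479017043}$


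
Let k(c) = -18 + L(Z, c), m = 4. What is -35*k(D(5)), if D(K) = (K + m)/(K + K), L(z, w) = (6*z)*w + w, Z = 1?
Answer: 819/2 ≈ 409.50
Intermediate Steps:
L(z, w) = w + 6*w*z (L(z, w) = 6*w*z + w = w + 6*w*z)
D(K) = (4 + K)/(2*K) (D(K) = (K + 4)/(K + K) = (4 + K)/((2*K)) = (4 + K)*(1/(2*K)) = (4 + K)/(2*K))
k(c) = -18 + 7*c (k(c) = -18 + c*(1 + 6*1) = -18 + c*(1 + 6) = -18 + c*7 = -18 + 7*c)
-35*k(D(5)) = -35*(-18 + 7*((½)*(4 + 5)/5)) = -35*(-18 + 7*((½)*(⅕)*9)) = -35*(-18 + 7*(9/10)) = -35*(-18 + 63/10) = -35*(-117/10) = 819/2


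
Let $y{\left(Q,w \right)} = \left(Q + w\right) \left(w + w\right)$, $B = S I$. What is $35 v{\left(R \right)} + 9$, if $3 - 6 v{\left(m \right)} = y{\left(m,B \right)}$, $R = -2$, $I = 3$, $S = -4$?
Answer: $- \frac{3867}{2} \approx -1933.5$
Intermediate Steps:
$B = -12$ ($B = \left(-4\right) 3 = -12$)
$y{\left(Q,w \right)} = 2 w \left(Q + w\right)$ ($y{\left(Q,w \right)} = \left(Q + w\right) 2 w = 2 w \left(Q + w\right)$)
$v{\left(m \right)} = - \frac{95}{2} + 4 m$ ($v{\left(m \right)} = \frac{1}{2} - \frac{2 \left(-12\right) \left(m - 12\right)}{6} = \frac{1}{2} - \frac{2 \left(-12\right) \left(-12 + m\right)}{6} = \frac{1}{2} - \frac{288 - 24 m}{6} = \frac{1}{2} + \left(-48 + 4 m\right) = - \frac{95}{2} + 4 m$)
$35 v{\left(R \right)} + 9 = 35 \left(- \frac{95}{2} + 4 \left(-2\right)\right) + 9 = 35 \left(- \frac{95}{2} - 8\right) + 9 = 35 \left(- \frac{111}{2}\right) + 9 = - \frac{3885}{2} + 9 = - \frac{3867}{2}$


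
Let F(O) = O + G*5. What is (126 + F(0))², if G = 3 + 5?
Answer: 27556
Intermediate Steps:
G = 8
F(O) = 40 + O (F(O) = O + 8*5 = O + 40 = 40 + O)
(126 + F(0))² = (126 + (40 + 0))² = (126 + 40)² = 166² = 27556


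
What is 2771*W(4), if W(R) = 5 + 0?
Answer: 13855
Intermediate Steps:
W(R) = 5
2771*W(4) = 2771*5 = 13855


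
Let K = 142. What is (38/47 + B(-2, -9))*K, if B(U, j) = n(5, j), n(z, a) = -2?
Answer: -7952/47 ≈ -169.19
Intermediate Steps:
B(U, j) = -2
(38/47 + B(-2, -9))*K = (38/47 - 2)*142 = -56/47*142 = -7952/47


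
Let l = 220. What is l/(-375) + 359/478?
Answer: 5893/35850 ≈ 0.16438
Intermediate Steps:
l/(-375) + 359/478 = 220/(-375) + 359/478 = 220*(-1/375) + 359*(1/478) = -44/75 + 359/478 = 5893/35850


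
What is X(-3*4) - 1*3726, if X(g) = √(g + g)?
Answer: -3726 + 2*I*√6 ≈ -3726.0 + 4.899*I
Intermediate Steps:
X(g) = √2*√g (X(g) = √(2*g) = √2*√g)
X(-3*4) - 1*3726 = √2*√(-3*4) - 1*3726 = √2*√(-12) - 3726 = √2*(2*I*√3) - 3726 = 2*I*√6 - 3726 = -3726 + 2*I*√6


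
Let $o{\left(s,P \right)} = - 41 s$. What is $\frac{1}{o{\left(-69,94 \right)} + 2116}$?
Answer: $\frac{1}{4945} \approx 0.00020222$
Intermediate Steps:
$\frac{1}{o{\left(-69,94 \right)} + 2116} = \frac{1}{\left(-41\right) \left(-69\right) + 2116} = \frac{1}{2829 + 2116} = \frac{1}{4945}$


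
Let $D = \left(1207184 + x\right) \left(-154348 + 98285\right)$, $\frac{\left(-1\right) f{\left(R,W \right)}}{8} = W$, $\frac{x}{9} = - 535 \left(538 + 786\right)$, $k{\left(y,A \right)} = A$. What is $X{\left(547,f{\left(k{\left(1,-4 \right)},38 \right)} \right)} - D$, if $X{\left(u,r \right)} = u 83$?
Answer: $-289726586787$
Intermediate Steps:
$x = -6375060$ ($x = 9 \left(- 535 \left(538 + 786\right)\right) = 9 \left(\left(-535\right) 1324\right) = 9 \left(-708340\right) = -6375060$)
$f{\left(R,W \right)} = - 8 W$
$X{\left(u,r \right)} = 83 u$
$D = 289726632188$ ($D = \left(1207184 - 6375060\right) \left(-154348 + 98285\right) = \left(-5167876\right) \left(-56063\right) = 289726632188$)
$X{\left(547,f{\left(k{\left(1,-4 \right)},38 \right)} \right)} - D = 83 \cdot 547 - 289726632188 = 45401 - 289726632188 = -289726586787$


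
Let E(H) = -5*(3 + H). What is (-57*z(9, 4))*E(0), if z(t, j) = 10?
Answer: 8550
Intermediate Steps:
E(H) = -15 - 5*H
(-57*z(9, 4))*E(0) = (-57*10)*(-15 - 5*0) = -570*(-15 + 0) = -570*(-15) = 8550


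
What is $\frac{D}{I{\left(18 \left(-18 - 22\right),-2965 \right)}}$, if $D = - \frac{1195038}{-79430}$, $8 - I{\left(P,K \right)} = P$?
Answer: $\frac{45963}{2224040} \approx 0.020666$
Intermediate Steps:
$I{\left(P,K \right)} = 8 - P$
$D = \frac{45963}{3055}$ ($D = \left(-1195038\right) \left(- \frac{1}{79430}\right) = \frac{45963}{3055} \approx 15.045$)
$\frac{D}{I{\left(18 \left(-18 - 22\right),-2965 \right)}} = \frac{45963}{3055 \left(8 - 18 \left(-18 - 22\right)\right)} = \frac{45963}{3055 \left(8 - 18 \left(-40\right)\right)} = \frac{45963}{3055 \left(8 - -720\right)} = \frac{45963}{3055 \left(8 + 720\right)} = \frac{45963}{3055 \cdot 728} = \frac{45963}{3055} \cdot \frac{1}{728} = \frac{45963}{2224040}$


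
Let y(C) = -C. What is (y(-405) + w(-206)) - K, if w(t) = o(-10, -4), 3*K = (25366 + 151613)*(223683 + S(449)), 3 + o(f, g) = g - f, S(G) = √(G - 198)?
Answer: -13195730811 - 58993*√251 ≈ -1.3197e+10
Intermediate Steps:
S(G) = √(-198 + G)
o(f, g) = -3 + g - f (o(f, g) = -3 + (g - f) = -3 + g - f)
K = 13195731219 + 58993*√251 (K = ((25366 + 151613)*(223683 + √(-198 + 449)))/3 = (176979*(223683 + √251))/3 = (39587193657 + 176979*√251)/3 = 13195731219 + 58993*√251 ≈ 1.3197e+10)
w(t) = 3 (w(t) = -3 - 4 - 1*(-10) = -3 - 4 + 10 = 3)
(y(-405) + w(-206)) - K = (-1*(-405) + 3) - (13195731219 + 58993*√251) = (405 + 3) + (-13195731219 - 58993*√251) = 408 + (-13195731219 - 58993*√251) = -13195730811 - 58993*√251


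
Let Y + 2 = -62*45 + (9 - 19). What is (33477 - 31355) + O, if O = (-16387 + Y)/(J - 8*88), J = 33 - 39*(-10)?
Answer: 615471/281 ≈ 2190.3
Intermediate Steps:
J = 423 (J = 33 + 390 = 423)
Y = -2802 (Y = -2 + (-62*45 + (9 - 19)) = -2 + (-2790 - 10) = -2 - 2800 = -2802)
O = 19189/281 (O = (-16387 - 2802)/(423 - 8*88) = -19189/(423 - 704) = -19189/(-281) = -19189*(-1/281) = 19189/281 ≈ 68.288)
(33477 - 31355) + O = (33477 - 31355) + 19189/281 = 2122 + 19189/281 = 615471/281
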